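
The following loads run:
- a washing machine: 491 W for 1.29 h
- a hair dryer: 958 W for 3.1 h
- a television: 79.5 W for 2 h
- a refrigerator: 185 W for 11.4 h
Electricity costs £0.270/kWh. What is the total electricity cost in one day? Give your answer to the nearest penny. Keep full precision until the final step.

£1.59

washing machine: 491 W × 1.29 h = 633 Wh = 0.6334 kWh
hair dryer: 958 W × 3.1 h = 2,970 Wh = 2.97 kWh
television: 79.5 W × 2 h = 159 Wh = 0.159 kWh
refrigerator: 185 W × 11.4 h = 2,109 Wh = 2.109 kWh
Total energy = 0.6334 + 2.97 + 0.159 + 2.109 = 5.871 kWh
Cost = 5.871 kWh × £0.270 = £1.59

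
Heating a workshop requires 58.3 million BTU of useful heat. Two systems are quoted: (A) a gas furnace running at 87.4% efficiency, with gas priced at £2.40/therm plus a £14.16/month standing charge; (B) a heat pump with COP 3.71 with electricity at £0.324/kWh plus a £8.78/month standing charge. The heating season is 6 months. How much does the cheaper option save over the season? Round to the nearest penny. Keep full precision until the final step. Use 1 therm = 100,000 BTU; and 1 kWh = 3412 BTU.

£140.98

Heat load = 58.3 × 10⁶ BTU = 58,300,000 BTU
Gas: input = 58,300,000 / 0.874 = 66,704,805 BTU = 667 therm → 667 × £2.40 = £1,600.92; + 6 × £14.16 standing = £1,685.88
Heat pump: 58,300,000 BTU / 3412 = 17,090 kWh heat; / 3.71 = 4,606 kWh in → × £0.324 = £1,492.21; + 6 × £8.78 standing = £1,544.89
Difference = |£1,685.88 − £1,544.89| = £140.98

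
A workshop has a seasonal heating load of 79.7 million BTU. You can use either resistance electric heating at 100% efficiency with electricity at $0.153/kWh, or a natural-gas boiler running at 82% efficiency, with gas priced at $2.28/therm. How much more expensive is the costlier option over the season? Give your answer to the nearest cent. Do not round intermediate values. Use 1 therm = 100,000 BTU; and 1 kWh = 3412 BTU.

Heat load = 79.7 × 10⁶ BTU = 79,700,000 BTU
Gas: input = 79,700,000 / 0.82 = 97,195,122 BTU = 972 therm → 972 × $2.28 = $2,216.05
Electric: 79,700,000 BTU / 3412 = 23,360 kWh → × $0.153 = $3,573.89
Difference = |$2,216.05 − $3,573.89| = $1,357.84

$1357.84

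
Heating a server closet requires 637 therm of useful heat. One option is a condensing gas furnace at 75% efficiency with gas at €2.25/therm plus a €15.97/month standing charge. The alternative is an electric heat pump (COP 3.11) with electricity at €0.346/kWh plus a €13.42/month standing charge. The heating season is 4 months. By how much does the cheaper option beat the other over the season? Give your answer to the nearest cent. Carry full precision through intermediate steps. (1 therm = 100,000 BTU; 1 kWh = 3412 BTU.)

€155.85

Heat load = 637 therm × 100,000 = 63,700,000 BTU
Gas: input = 63,700,000 / 0.75 = 84,933,333 BTU = 849.3 therm → 849.3 × €2.25 = €1,911.00; + 4 × €15.97 standing = €1,974.88
Heat pump: 63,700,000 BTU / 3412 = 18,670 kWh heat; / 3.11 = 6,003 kWh in → × €0.346 = €2,077.05; + 4 × €13.42 standing = €2,130.73
Difference = |€1,974.88 − €2,130.73| = €155.85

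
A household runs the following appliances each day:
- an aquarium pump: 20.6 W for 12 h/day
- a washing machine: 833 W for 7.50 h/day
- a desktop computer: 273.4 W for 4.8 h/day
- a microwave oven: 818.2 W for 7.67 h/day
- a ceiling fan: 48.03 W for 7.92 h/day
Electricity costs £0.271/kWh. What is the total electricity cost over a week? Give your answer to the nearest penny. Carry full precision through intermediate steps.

aquarium pump: 20.6 W × 12 h × 7 d = 1,730 Wh = 1.73 kWh
washing machine: 833 W × 7.50 h × 7 d = 43,732 Wh = 43.73 kWh
desktop computer: 273.4 W × 4.8 h × 7 d = 9,186 Wh = 9.186 kWh
microwave oven: 818.2 W × 7.67 h × 7 d = 43,929 Wh = 43.93 kWh
ceiling fan: 48.03 W × 7.92 h × 7 d = 2,663 Wh = 2.663 kWh
Total energy = 1.73 + 43.73 + 9.186 + 43.93 + 2.663 = 101.2 kWh
Cost = 101.2 kWh × £0.271 = £27.44

£27.44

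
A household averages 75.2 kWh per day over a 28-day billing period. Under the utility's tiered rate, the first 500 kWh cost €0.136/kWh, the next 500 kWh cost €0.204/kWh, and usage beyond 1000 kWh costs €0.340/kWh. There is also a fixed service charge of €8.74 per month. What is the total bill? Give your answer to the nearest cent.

Usage = 75.2 kWh/day × 28 days = 2105.6 kWh
First 500 kWh × €0.136 = €68.00
Next 500 kWh × €0.204 = €102.00
Remaining 1105.6 kWh × €0.340 = €375.90
Energy charge = €545.90; + service €8.74 = €554.64

€554.64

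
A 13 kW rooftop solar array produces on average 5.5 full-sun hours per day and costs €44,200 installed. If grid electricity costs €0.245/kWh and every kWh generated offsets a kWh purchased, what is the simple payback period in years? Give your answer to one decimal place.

Daily generation = 13 kW × 5.5 h = 71.5 kWh
Annual generation = 71.5 × 365 = 26098 kWh
Annual savings = 26098 × €0.245 = €6,393.89
Payback = €44,200 / €6,393.89 = 6.91 years

6.9 years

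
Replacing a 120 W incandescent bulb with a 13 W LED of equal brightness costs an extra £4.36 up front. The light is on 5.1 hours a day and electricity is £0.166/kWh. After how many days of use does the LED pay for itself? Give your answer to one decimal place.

Power saved = 120 − 13 = 107 W
Daily energy saved = 107 W × 5.1 h = 545.7 Wh = 0.5457 kWh
Daily savings = 0.5457 × £0.166 = £0.0906
Payback = £4.36 / £0.0906 per day = 48.13 days

48.1 days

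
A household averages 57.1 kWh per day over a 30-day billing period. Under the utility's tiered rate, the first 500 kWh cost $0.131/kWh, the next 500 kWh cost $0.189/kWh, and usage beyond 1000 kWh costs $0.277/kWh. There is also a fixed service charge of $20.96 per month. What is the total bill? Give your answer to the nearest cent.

Usage = 57.1 kWh/day × 30 days = 1713 kWh
First 500 kWh × $0.131 = $65.50
Next 500 kWh × $0.189 = $94.50
Remaining 713 kWh × $0.277 = $197.50
Energy charge = $357.50; + service $20.96 = $378.46

$378.46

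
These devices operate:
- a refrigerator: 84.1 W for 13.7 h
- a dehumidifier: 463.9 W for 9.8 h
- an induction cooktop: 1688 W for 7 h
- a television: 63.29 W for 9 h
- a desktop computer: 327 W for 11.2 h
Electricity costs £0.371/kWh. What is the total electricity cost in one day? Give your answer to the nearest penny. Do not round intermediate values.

£8.07

refrigerator: 84.1 W × 13.7 h = 1,152 Wh = 1.152 kWh
dehumidifier: 463.9 W × 9.8 h = 4,546 Wh = 4.546 kWh
induction cooktop: 1688 W × 7 h = 11,816 Wh = 11.82 kWh
television: 63.29 W × 9 h = 570 Wh = 0.5696 kWh
desktop computer: 327 W × 11.2 h = 3,662 Wh = 3.662 kWh
Total energy = 1.152 + 4.546 + 11.82 + 0.5696 + 3.662 = 21.75 kWh
Cost = 21.75 kWh × £0.371 = £8.07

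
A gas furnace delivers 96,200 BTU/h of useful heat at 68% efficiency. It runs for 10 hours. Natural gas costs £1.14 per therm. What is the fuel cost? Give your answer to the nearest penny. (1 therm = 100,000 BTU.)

Heat delivered = 96,200 BTU/h × 10 h = 962,000 BTU
Gas input = 962,000 / 0.68 = 1,414,706 BTU
= 1,414,706 / 100,000 = 14.15 therm
Cost = 14.15 × £1.14/therm = £16.13

£16.13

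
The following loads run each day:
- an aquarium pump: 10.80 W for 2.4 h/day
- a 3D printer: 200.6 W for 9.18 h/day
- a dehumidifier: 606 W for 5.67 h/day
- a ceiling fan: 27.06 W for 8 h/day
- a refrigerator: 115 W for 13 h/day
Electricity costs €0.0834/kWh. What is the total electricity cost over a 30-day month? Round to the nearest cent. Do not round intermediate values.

aquarium pump: 10.80 W × 2.4 h × 30 d = 778 Wh = 0.7776 kWh
3D printer: 200.6 W × 9.18 h × 30 d = 55,245 Wh = 55.25 kWh
dehumidifier: 606 W × 5.67 h × 30 d = 103,081 Wh = 103.1 kWh
ceiling fan: 27.06 W × 8 h × 30 d = 6,494 Wh = 6.494 kWh
refrigerator: 115 W × 13 h × 30 d = 44,850 Wh = 44.85 kWh
Total energy = 0.7776 + 55.25 + 103.1 + 6.494 + 44.85 = 210.4 kWh
Cost = 210.4 kWh × €0.0834 = €17.55

€17.55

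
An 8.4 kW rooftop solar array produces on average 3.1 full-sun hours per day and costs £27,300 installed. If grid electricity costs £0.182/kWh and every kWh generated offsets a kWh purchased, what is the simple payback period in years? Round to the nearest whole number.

Daily generation = 8.4 kW × 3.1 h = 26.04 kWh
Annual generation = 26.04 × 365 = 9504.6 kWh
Annual savings = 9504.6 × £0.182 = £1,729.84
Payback = £27,300 / £1,729.84 = 15.8 years

16 years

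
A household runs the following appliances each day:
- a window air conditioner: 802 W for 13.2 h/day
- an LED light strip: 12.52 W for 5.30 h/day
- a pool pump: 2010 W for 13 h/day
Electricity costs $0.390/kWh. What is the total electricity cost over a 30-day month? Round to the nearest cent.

window air conditioner: 802 W × 13.2 h × 30 d = 317,592 Wh = 317.6 kWh
LED light strip: 12.52 W × 5.30 h × 30 d = 1,991 Wh = 1.991 kWh
pool pump: 2010 W × 13 h × 30 d = 783,900 Wh = 783.9 kWh
Total energy = 317.6 + 1.991 + 783.9 = 1,103 kWh
Cost = 1,103 kWh × $0.390 = $430.36

$430.36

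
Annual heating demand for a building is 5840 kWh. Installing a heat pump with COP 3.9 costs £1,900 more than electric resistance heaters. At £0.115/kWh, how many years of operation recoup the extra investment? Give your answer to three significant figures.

Resistance: 5840 kWh × £0.115 = £671.60/yr
Heat pump: 5840 / 3.9 = 1497 kWh in → × £0.115 = £172.21/yr
Annual savings = £499.39
Payback = £1,900 / £499.39 = 3.8 years

3.80 years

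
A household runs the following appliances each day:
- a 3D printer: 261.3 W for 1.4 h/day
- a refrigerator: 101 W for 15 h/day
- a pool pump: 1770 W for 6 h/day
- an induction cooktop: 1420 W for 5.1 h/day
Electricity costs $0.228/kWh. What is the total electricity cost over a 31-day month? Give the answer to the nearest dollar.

3D printer: 261.3 W × 1.4 h × 31 d = 11,340 Wh = 11.34 kWh
refrigerator: 101 W × 15 h × 31 d = 46,965 Wh = 46.97 kWh
pool pump: 1770 W × 6 h × 31 d = 329,220 Wh = 329.2 kWh
induction cooktop: 1420 W × 5.1 h × 31 d = 224,502 Wh = 224.5 kWh
Total energy = 11.34 + 46.97 + 329.2 + 224.5 = 612 kWh
Cost = 612 kWh × $0.228 = $139.54 ≈ $140

$140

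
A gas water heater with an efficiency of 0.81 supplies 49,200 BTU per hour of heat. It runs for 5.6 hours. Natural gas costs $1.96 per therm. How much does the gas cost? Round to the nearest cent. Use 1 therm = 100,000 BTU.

Heat delivered = 49,200 BTU/h × 5.6 h = 275,520 BTU
Gas input = 275,520 / 0.81 = 340,148 BTU
= 340,148 / 100,000 = 3.401 therm
Cost = 3.401 × $1.96/therm = $6.67

$6.67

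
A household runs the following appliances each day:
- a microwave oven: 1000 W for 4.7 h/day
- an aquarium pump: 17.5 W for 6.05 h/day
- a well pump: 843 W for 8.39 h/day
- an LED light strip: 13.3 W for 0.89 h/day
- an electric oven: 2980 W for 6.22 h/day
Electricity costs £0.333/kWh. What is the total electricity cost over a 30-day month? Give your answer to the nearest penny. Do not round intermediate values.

microwave oven: 1000 W × 4.7 h × 30 d = 141,000 Wh = 141 kWh
aquarium pump: 17.5 W × 6.05 h × 30 d = 3,176 Wh = 3.176 kWh
well pump: 843 W × 8.39 h × 30 d = 212,183 Wh = 212.2 kWh
LED light strip: 13.3 W × 0.89 h × 30 d = 355 Wh = 0.3551 kWh
electric oven: 2980 W × 6.22 h × 30 d = 556,068 Wh = 556.1 kWh
Total energy = 141 + 3.176 + 212.2 + 0.3551 + 556.1 = 912.8 kWh
Cost = 912.8 kWh × £0.333 = £303.96

£303.96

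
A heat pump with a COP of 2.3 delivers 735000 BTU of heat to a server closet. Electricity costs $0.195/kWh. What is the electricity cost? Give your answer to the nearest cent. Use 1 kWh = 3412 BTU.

$18.26

Heat delivered = 735,000 BTU / 3412 = 215.4 kWh
Electrical input = 215.4 kWh / 2.3 = 93.66 kWh
Cost = 93.66 × $0.195/kWh = $18.26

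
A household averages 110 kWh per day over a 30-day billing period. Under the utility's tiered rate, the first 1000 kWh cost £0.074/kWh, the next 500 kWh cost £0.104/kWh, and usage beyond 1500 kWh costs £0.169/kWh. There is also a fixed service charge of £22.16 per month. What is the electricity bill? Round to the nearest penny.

Usage = 110 kWh/day × 30 days = 3300 kWh
First 1000 kWh × £0.074 = £74.00
Next 500 kWh × £0.104 = £52.00
Remaining 1800 kWh × £0.169 = £304.20
Energy charge = £430.20; + service £22.16 = £452.36

£452.36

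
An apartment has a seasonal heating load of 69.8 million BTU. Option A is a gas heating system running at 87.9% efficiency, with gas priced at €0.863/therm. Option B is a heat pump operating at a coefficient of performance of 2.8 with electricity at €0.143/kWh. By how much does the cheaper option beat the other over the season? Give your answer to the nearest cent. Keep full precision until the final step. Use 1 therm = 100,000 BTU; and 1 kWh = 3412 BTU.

Heat load = 69.8 × 10⁶ BTU = 69,800,000 BTU
Gas: input = 69,800,000 / 0.879 = 79,408,419 BTU = 794.1 therm → 794.1 × €0.863 = €685.29
Heat pump: 69,800,000 BTU / 3412 = 20,460 kWh heat; / 2.8 = 7,306 kWh in → × €0.143 = €1,044.78
Difference = |€685.29 − €1,044.78| = €359.48

€359.48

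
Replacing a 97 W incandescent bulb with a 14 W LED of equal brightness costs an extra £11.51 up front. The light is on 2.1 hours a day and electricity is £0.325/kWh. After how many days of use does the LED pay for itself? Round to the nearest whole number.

Power saved = 97 − 14 = 83 W
Daily energy saved = 83 W × 2.1 h = 174.3 Wh = 0.1743 kWh
Daily savings = 0.1743 × £0.325 = £0.0566
Payback = £11.51 / £0.0566 per day = 203.2 days

203 days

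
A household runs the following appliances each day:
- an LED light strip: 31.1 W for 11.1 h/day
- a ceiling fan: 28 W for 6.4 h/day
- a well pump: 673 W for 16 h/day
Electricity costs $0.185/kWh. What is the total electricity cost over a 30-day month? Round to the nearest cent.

LED light strip: 31.1 W × 11.1 h × 30 d = 10,356 Wh = 10.36 kWh
ceiling fan: 28 W × 6.4 h × 30 d = 5,376 Wh = 5.376 kWh
well pump: 673 W × 16 h × 30 d = 323,040 Wh = 323 kWh
Total energy = 10.36 + 5.376 + 323 = 338.8 kWh
Cost = 338.8 kWh × $0.185 = $62.67

$62.67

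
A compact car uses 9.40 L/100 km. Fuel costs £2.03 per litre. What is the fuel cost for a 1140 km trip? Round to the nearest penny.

£217.53

Fuel = 9.40 L/100 km × 1140 km / 100 = 107.2 L
Cost = 107.2 L × £2.03/L = £217.53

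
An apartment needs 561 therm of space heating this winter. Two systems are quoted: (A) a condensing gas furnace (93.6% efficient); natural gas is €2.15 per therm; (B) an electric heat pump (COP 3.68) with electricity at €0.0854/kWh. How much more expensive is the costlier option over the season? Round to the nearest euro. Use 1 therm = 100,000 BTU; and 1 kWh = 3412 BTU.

Heat load = 561 therm × 100,000 = 56,100,000 BTU
Gas: input = 56,100,000 / 0.936 = 59,935,897 BTU = 599.4 therm → 599.4 × €2.15 = €1,288.62
Heat pump: 56,100,000 BTU / 3412 = 16,440 kWh heat; / 3.68 = 4,468 kWh in → × €0.0854 = €381.56
Difference = |€1,288.62 − €381.56| = €907.06 ≈ €907

€907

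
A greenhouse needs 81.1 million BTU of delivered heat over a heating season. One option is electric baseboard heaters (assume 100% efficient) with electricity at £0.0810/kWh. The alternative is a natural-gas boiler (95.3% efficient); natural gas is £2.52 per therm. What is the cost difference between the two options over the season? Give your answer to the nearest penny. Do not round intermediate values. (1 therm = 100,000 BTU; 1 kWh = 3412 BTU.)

£219.22

Heat load = 81.1 × 10⁶ BTU = 81,100,000 BTU
Gas: input = 81,100,000 / 0.953 = 85,099,685 BTU = 851 therm → 851 × £2.52 = £2,144.51
Electric: 81,100,000 BTU / 3412 = 23,770 kWh → × £0.0810 = £1,925.29
Difference = |£2,144.51 − £1,925.29| = £219.22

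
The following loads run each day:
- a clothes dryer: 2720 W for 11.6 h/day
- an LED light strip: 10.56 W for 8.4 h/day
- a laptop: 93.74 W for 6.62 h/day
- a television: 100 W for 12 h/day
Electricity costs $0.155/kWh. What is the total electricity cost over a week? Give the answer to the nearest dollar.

clothes dryer: 2720 W × 11.6 h × 7 d = 220,864 Wh = 220.9 kWh
LED light strip: 10.56 W × 8.4 h × 7 d = 621 Wh = 0.6209 kWh
laptop: 93.74 W × 6.62 h × 7 d = 4,344 Wh = 4.344 kWh
television: 100 W × 12 h × 7 d = 8,400 Wh = 8.4 kWh
Total energy = 220.9 + 0.6209 + 4.344 + 8.4 = 234.2 kWh
Cost = 234.2 kWh × $0.155 = $36.31 ≈ $36

$36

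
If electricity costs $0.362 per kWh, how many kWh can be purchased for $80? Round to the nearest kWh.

$80 / $0.362 per kWh = 221 kWh

221 kWh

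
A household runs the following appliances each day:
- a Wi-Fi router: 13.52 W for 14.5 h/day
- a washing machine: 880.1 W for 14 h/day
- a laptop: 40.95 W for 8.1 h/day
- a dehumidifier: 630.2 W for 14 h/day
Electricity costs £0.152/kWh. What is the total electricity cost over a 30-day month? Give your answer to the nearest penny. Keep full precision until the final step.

Wi-Fi router: 13.52 W × 14.5 h × 30 d = 5,881 Wh = 5.881 kWh
washing machine: 880.1 W × 14 h × 30 d = 369,642 Wh = 369.6 kWh
laptop: 40.95 W × 8.1 h × 30 d = 9,951 Wh = 9.951 kWh
dehumidifier: 630.2 W × 14 h × 30 d = 264,684 Wh = 264.7 kWh
Total energy = 5.881 + 369.6 + 9.951 + 264.7 = 650.2 kWh
Cost = 650.2 kWh × £0.152 = £98.82

£98.82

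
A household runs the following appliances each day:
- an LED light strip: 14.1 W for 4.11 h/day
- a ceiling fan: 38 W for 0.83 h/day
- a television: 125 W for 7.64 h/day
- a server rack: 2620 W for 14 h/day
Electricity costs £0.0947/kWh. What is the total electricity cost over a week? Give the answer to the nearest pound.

LED light strip: 14.1 W × 4.11 h × 7 d = 406 Wh = 0.4057 kWh
ceiling fan: 38 W × 0.83 h × 7 d = 221 Wh = 0.2208 kWh
television: 125 W × 7.64 h × 7 d = 6,685 Wh = 6.685 kWh
server rack: 2620 W × 14 h × 7 d = 256,760 Wh = 256.8 kWh
Total energy = 0.4057 + 0.2208 + 6.685 + 256.8 = 264.1 kWh
Cost = 264.1 kWh × £0.0947 = £25.01 ≈ £25

£25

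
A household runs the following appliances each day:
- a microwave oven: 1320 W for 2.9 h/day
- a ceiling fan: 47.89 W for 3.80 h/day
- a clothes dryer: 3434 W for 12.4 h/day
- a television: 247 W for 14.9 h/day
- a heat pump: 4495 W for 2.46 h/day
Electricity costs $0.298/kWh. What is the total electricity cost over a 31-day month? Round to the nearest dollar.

microwave oven: 1320 W × 2.9 h × 31 d = 118,668 Wh = 118.7 kWh
ceiling fan: 47.89 W × 3.80 h × 31 d = 5,641 Wh = 5.641 kWh
clothes dryer: 3434 W × 12.4 h × 31 d = 1,320,030 Wh = 1,320 kWh
television: 247 W × 14.9 h × 31 d = 114,089 Wh = 114.1 kWh
heat pump: 4495 W × 2.46 h × 31 d = 342,789 Wh = 342.8 kWh
Total energy = 118.7 + 5.641 + 1,320 + 114.1 + 342.8 = 1,901 kWh
Cost = 1,901 kWh × $0.298 = $566.56 ≈ $567

$567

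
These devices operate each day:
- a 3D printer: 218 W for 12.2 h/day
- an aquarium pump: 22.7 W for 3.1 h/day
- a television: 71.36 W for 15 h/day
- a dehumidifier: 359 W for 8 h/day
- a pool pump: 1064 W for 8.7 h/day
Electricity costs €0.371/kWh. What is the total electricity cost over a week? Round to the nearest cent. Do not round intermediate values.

€41.37

3D printer: 218 W × 12.2 h × 7 d = 18,617 Wh = 18.62 kWh
aquarium pump: 22.7 W × 3.1 h × 7 d = 493 Wh = 0.4926 kWh
television: 71.36 W × 15 h × 7 d = 7,493 Wh = 7.493 kWh
dehumidifier: 359 W × 8 h × 7 d = 20,104 Wh = 20.1 kWh
pool pump: 1064 W × 8.7 h × 7 d = 64,798 Wh = 64.8 kWh
Total energy = 18.62 + 0.4926 + 7.493 + 20.1 + 64.8 = 111.5 kWh
Cost = 111.5 kWh × €0.371 = €41.37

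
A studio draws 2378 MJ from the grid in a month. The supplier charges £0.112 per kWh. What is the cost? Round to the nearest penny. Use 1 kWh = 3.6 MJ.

£73.98

2378 MJ × (0.27778 kWh/MJ) = 660.6 kWh
Cost = 660.6 kWh × £0.112/kWh = £73.98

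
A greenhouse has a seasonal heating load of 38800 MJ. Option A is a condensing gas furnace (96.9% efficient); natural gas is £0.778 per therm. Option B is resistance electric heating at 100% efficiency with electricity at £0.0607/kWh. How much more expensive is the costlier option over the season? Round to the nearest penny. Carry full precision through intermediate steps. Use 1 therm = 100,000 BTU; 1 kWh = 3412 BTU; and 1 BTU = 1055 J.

£358.99

Heat load = 38800 MJ = 38,800,000,000 J / 1055 = 36,777,251 BTU
Gas: input = 36,777,251 / 0.969 = 37,953,820 BTU = 379.5 therm → 379.5 × £0.778 = £295.28
Electric: 36,777,251 BTU / 3412 = 10,780 kWh → × £0.0607 = £654.27
Difference = |£295.28 − £654.27| = £358.99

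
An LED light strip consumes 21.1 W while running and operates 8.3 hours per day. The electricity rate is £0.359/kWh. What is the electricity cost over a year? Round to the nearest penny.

£22.95

Energy = 21.1 W × 8.3 h/day × 365 days = 63,922 Wh = 63.92 kWh
Cost = 63.92 kWh × £0.359/kWh = £22.95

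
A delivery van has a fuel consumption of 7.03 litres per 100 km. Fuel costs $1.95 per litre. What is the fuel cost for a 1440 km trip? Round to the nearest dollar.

$197

Fuel = 7.03 L/100 km × 1440 km / 100 = 101.2 L
Cost = 101.2 L × $1.95/L = $197.40 ≈ $197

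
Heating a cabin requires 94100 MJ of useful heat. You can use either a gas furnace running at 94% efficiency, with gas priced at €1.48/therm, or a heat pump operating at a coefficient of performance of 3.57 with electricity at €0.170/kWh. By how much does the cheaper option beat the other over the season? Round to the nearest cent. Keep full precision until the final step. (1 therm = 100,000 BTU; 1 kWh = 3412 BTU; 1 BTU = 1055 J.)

Heat load = 94100 MJ = 94,100,000,000 J / 1055 = 89,194,313 BTU
Gas: input = 89,194,313 / 0.94 = 94,887,567 BTU = 948.9 therm → 948.9 × €1.48 = €1,404.34
Heat pump: 89,194,313 BTU / 3412 = 26,140 kWh heat; / 3.57 = 7,323 kWh in → × €0.170 = €1,244.83
Difference = |€1,404.34 − €1,244.83| = €159.51

€159.51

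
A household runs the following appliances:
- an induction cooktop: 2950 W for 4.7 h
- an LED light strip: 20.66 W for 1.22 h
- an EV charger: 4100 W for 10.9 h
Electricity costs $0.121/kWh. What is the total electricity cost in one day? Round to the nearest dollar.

$7

induction cooktop: 2950 W × 4.7 h = 13,865 Wh = 13.87 kWh
LED light strip: 20.66 W × 1.22 h = 25 Wh = 0.02521 kWh
EV charger: 4100 W × 10.9 h = 44,690 Wh = 44.69 kWh
Total energy = 13.87 + 0.02521 + 44.69 = 58.58 kWh
Cost = 58.58 kWh × $0.121 = $7.09 ≈ $7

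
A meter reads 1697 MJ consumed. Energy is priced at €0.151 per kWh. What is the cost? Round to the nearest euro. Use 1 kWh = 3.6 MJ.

€71

1697 MJ × (0.27778 kWh/MJ) = 471.4 kWh
Cost = 471.4 kWh × €0.151/kWh = €71.18 ≈ €71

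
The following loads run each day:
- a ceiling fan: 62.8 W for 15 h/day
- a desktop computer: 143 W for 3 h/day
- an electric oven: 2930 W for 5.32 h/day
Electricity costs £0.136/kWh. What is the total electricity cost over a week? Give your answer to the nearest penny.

ceiling fan: 62.8 W × 15 h × 7 d = 6,594 Wh = 6.594 kWh
desktop computer: 143 W × 3 h × 7 d = 3,003 Wh = 3.003 kWh
electric oven: 2930 W × 5.32 h × 7 d = 109,113 Wh = 109.1 kWh
Total energy = 6.594 + 3.003 + 109.1 = 118.7 kWh
Cost = 118.7 kWh × £0.136 = £16.14

£16.14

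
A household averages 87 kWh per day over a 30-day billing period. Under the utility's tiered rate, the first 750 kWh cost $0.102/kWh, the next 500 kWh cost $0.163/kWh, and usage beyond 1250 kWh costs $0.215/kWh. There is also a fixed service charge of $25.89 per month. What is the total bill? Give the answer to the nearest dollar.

$476

Usage = 87 kWh/day × 30 days = 2610 kWh
First 750 kWh × $0.102 = $76.50
Next 500 kWh × $0.163 = $81.50
Remaining 1360 kWh × $0.215 = $292.40
Energy charge = $450.40; + service $25.89 = $476.29 ≈ $476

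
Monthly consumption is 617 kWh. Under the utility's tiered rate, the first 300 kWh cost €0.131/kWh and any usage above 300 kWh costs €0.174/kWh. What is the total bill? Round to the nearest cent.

First 300 kWh × €0.131 = €39.30
Remaining 317 kWh × €0.174 = €55.16
Total = €94.46

€94.46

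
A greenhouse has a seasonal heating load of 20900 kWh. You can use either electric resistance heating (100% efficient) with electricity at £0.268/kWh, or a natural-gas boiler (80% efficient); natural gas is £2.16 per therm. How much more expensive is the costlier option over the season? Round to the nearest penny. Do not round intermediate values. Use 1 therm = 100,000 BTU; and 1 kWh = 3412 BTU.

£3675.81

Heat load = 20900 kWh × 3412 = 71,310,800 BTU
Gas: input = 71,310,800 / 0.80 = 89,138,500 BTU = 891.4 therm → 891.4 × £2.16 = £1,925.39
Electric: 71,310,800 BTU / 3412 = 20,900 kWh → × £0.268 = £5,601.20
Difference = |£1,925.39 − £5,601.20| = £3,675.81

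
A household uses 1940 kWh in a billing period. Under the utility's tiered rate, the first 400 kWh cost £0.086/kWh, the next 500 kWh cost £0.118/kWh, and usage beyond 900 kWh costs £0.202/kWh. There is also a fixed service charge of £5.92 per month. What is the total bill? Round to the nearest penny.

First 400 kWh × £0.086 = £34.40
Next 500 kWh × £0.118 = £59.00
Remaining 1040 kWh × £0.202 = £210.08
Energy charge = £303.48; + service £5.92 = £309.40

£309.40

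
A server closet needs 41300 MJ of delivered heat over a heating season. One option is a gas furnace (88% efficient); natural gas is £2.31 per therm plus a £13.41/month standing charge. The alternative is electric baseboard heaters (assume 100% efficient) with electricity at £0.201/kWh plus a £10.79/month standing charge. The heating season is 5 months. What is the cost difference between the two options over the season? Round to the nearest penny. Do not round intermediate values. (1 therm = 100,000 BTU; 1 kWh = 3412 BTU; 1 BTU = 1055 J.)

£1265.43

Heat load = 41300 MJ = 41,300,000,000 J / 1055 = 39,146,919 BTU
Gas: input = 39,146,919 / 0.88 = 44,485,136 BTU = 444.9 therm → 444.9 × £2.31 = £1,027.61; + 5 × £13.41 standing = £1,094.66
Electric: 39,146,919 BTU / 3412 = 11,470 kWh → × £0.201 = £2,306.13; + 5 × £10.79 standing = £2,360.08
Difference = |£1,094.66 − £2,360.08| = £1,265.43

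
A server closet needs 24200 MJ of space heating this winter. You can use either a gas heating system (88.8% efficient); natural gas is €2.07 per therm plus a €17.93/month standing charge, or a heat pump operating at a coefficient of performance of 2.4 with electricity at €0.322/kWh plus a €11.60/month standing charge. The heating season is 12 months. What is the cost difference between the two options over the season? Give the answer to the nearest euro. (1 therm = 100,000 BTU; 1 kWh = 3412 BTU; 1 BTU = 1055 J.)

€291

Heat load = 24200 MJ = 24,200,000,000 J / 1055 = 22,938,389 BTU
Gas: input = 22,938,389 / 0.888 = 25,831,519 BTU = 258.3 therm → 258.3 × €2.07 = €534.71; + 12 × €17.93 standing = €749.87
Heat pump: 22,938,389 BTU / 3412 = 6,723 kWh heat; / 2.4 = 2,801 kWh in → × €0.322 = €901.98; + 12 × €11.60 standing = €1,041.18
Difference = |€749.87 − €1,041.18| = €291.31 ≈ €291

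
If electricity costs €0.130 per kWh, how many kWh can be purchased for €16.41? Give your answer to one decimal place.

126.2 kWh

€16.41 / €0.130 per kWh = 126.2 kWh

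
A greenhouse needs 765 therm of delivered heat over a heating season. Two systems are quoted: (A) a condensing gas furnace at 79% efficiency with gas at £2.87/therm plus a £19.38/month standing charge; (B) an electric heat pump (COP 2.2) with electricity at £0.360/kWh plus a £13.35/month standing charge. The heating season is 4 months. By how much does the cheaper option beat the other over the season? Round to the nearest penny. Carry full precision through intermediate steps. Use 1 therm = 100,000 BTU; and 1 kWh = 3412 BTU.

£865.57

Heat load = 765 therm × 100,000 = 76,500,000 BTU
Gas: input = 76,500,000 / 0.79 = 96,835,443 BTU = 968.4 therm → 968.4 × £2.87 = £2,779.18; + 4 × £19.38 standing = £2,856.70
Heat pump: 76,500,000 BTU / 3412 = 22,420 kWh heat; / 2.2 = 10,190 kWh in → × £0.360 = £3,668.87; + 4 × £13.35 standing = £3,722.27
Difference = |£2,856.70 − £3,722.27| = £865.57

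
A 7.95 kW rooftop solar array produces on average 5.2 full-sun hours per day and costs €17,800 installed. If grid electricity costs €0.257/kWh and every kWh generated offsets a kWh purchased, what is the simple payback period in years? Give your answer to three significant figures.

Daily generation = 7.95 kW × 5.2 h = 41.34 kWh
Annual generation = 41.34 × 365 = 15089 kWh
Annual savings = 15089 × €0.257 = €3,877.90
Payback = €17,800 / €3,877.90 = 4.59 years

4.59 years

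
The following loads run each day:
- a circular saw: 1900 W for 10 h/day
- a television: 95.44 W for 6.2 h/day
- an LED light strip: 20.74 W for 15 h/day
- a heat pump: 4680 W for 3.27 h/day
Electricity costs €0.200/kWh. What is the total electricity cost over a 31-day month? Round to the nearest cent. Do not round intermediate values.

circular saw: 1900 W × 10 h × 31 d = 589,000 Wh = 589 kWh
television: 95.44 W × 6.2 h × 31 d = 18,344 Wh = 18.34 kWh
LED light strip: 20.74 W × 15 h × 31 d = 9,644 Wh = 9.644 kWh
heat pump: 4680 W × 3.27 h × 31 d = 474,412 Wh = 474.4 kWh
Total energy = 589 + 18.34 + 9.644 + 474.4 = 1,091 kWh
Cost = 1,091 kWh × €0.200 = €218.28

€218.28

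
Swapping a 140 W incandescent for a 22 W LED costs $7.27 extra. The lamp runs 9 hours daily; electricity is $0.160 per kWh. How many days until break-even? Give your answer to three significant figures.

42.8 days

Power saved = 140 − 22 = 118 W
Daily energy saved = 118 W × 9 h = 1062 Wh = 1.062 kWh
Daily savings = 1.062 × $0.160 = $0.1699
Payback = $7.27 / $0.1699 per day = 42.78 days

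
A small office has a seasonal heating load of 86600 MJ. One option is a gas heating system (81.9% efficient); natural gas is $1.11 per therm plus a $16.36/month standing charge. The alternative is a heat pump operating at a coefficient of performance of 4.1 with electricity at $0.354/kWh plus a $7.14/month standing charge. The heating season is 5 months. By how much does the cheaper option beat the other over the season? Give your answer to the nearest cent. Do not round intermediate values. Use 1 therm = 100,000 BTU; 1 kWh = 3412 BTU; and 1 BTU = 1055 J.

Heat load = 86600 MJ = 86,600,000,000 J / 1055 = 82,085,308 BTU
Gas: input = 82,085,308 / 0.819 = 100,226,261 BTU = 1,002 therm → 1,002 × $1.11 = $1,112.51; + 5 × $16.36 standing = $1,194.31
Heat pump: 82,085,308 BTU / 3412 = 24,060 kWh heat; / 4.1 = 5,868 kWh in → × $0.354 = $2,077.19; + 5 × $7.14 standing = $2,112.89
Difference = |$1,194.31 − $2,112.89| = $918.58

$918.58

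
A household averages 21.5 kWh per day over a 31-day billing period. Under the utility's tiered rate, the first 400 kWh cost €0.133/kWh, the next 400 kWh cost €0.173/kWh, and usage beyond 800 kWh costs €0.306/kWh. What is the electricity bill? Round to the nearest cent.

Usage = 21.5 kWh/day × 31 days = 666.5 kWh
First 400 kWh × €0.133 = €53.20
Next 266.5 kWh × €0.173 = €46.10
Remaining tier: 0 kWh (not reached)
Total = €99.30

€99.30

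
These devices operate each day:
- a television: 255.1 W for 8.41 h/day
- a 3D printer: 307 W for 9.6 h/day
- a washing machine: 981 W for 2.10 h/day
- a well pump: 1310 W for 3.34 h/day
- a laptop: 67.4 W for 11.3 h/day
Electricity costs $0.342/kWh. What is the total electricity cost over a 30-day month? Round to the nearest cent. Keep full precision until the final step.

television: 255.1 W × 8.41 h × 30 d = 64,362 Wh = 64.36 kWh
3D printer: 307 W × 9.6 h × 30 d = 88,416 Wh = 88.42 kWh
washing machine: 981 W × 2.10 h × 30 d = 61,803 Wh = 61.8 kWh
well pump: 1310 W × 3.34 h × 30 d = 131,262 Wh = 131.3 kWh
laptop: 67.4 W × 11.3 h × 30 d = 22,849 Wh = 22.85 kWh
Total energy = 64.36 + 88.42 + 61.8 + 131.3 + 22.85 = 368.7 kWh
Cost = 368.7 kWh × $0.342 = $126.09

$126.09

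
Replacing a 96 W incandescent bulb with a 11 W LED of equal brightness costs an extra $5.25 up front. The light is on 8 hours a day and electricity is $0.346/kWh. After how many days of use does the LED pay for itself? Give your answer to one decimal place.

Power saved = 96 − 11 = 85 W
Daily energy saved = 85 W × 8 h = 680 Wh = 0.68 kWh
Daily savings = 0.68 × $0.346 = $0.2353
Payback = $5.25 / $0.2353 per day = 22.31 days

22.3 days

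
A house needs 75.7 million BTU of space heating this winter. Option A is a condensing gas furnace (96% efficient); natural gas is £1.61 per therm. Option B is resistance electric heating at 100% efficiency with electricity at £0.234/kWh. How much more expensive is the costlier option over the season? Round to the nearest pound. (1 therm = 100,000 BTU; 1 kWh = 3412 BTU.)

£3922

Heat load = 75.7 × 10⁶ BTU = 75,700,000 BTU
Gas: input = 75,700,000 / 0.96 = 78,854,167 BTU = 788.5 therm → 788.5 × £1.61 = £1,269.55
Electric: 75,700,000 BTU / 3412 = 22,190 kWh → × £0.234 = £5,191.62
Difference = |£1,269.55 − £5,191.62| = £3,922.07 ≈ £3922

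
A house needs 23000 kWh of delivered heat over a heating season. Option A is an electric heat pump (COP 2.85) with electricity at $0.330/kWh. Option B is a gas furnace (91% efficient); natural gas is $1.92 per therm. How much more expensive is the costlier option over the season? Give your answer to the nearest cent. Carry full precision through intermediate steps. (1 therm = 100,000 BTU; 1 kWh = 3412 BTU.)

$1007.40

Heat load = 23000 kWh × 3412 = 78,476,000 BTU
Gas: input = 78,476,000 / 0.91 = 86,237,363 BTU = 862.4 therm → 862.4 × $1.92 = $1,655.76
Heat pump: 78,476,000 BTU / 3412 = 23,000 kWh heat; / 2.85 = 8,070 kWh in → × $0.330 = $2,663.16
Difference = |$1,655.76 − $2,663.16| = $1,007.40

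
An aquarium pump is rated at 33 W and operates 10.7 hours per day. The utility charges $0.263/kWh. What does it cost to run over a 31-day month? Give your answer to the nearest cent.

$2.88

Energy = 33 W × 10.7 h/day × 31 days = 10,946 Wh = 10.95 kWh
Cost = 10.95 kWh × $0.263/kWh = $2.88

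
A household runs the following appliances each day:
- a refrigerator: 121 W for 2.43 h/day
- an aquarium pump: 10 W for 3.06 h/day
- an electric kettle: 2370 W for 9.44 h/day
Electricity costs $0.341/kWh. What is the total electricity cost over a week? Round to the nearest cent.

refrigerator: 121 W × 2.43 h × 7 d = 2,058 Wh = 2.058 kWh
aquarium pump: 10 W × 3.06 h × 7 d = 214 Wh = 0.2142 kWh
electric kettle: 2370 W × 9.44 h × 7 d = 156,610 Wh = 156.6 kWh
Total energy = 2.058 + 0.2142 + 156.6 = 158.9 kWh
Cost = 158.9 kWh × $0.341 = $54.18

$54.18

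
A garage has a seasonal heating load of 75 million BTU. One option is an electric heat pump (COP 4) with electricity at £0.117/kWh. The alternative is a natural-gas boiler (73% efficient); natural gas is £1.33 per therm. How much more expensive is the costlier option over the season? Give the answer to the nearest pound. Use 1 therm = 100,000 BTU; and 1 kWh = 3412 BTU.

£723

Heat load = 75 × 10⁶ BTU = 75,000,000 BTU
Gas: input = 75,000,000 / 0.73 = 102,739,726 BTU = 1,027 therm → 1,027 × £1.33 = £1,366.44
Heat pump: 75,000,000 BTU / 3412 = 21,980 kWh heat; / 4 = 5,495 kWh in → × £0.117 = £642.95
Difference = |£1,366.44 − £642.95| = £723.49 ≈ £723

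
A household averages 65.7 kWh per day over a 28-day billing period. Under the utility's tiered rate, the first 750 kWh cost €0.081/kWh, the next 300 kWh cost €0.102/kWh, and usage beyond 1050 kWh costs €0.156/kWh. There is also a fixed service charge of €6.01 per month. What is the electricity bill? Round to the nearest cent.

€220.54

Usage = 65.7 kWh/day × 28 days = 1839.6 kWh
First 750 kWh × €0.081 = €60.75
Next 300 kWh × €0.102 = €30.60
Remaining 789.6 kWh × €0.156 = €123.18
Energy charge = €214.53; + service €6.01 = €220.54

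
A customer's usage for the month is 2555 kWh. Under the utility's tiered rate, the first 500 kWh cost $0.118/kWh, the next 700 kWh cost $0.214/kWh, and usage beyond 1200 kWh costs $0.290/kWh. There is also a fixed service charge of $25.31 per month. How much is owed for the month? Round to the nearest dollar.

$627

First 500 kWh × $0.118 = $59.00
Next 700 kWh × $0.214 = $149.80
Remaining 1355 kWh × $0.290 = $392.95
Energy charge = $601.75; + service $25.31 = $627.06 ≈ $627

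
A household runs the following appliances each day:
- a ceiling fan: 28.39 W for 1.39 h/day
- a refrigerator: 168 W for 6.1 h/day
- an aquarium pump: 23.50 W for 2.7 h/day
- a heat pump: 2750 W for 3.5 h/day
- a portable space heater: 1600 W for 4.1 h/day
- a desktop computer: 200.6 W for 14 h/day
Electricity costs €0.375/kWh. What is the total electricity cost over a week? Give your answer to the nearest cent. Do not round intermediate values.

ceiling fan: 28.39 W × 1.39 h × 7 d = 276 Wh = 0.2762 kWh
refrigerator: 168 W × 6.1 h × 7 d = 7,174 Wh = 7.174 kWh
aquarium pump: 23.50 W × 2.7 h × 7 d = 444 Wh = 0.4442 kWh
heat pump: 2750 W × 3.5 h × 7 d = 67,375 Wh = 67.38 kWh
portable space heater: 1600 W × 4.1 h × 7 d = 45,920 Wh = 45.92 kWh
desktop computer: 200.6 W × 14 h × 7 d = 19,659 Wh = 19.66 kWh
Total energy = 0.2762 + 7.174 + 0.4442 + 67.38 + 45.92 + 19.66 = 140.8 kWh
Cost = 140.8 kWh × €0.375 = €52.82

€52.82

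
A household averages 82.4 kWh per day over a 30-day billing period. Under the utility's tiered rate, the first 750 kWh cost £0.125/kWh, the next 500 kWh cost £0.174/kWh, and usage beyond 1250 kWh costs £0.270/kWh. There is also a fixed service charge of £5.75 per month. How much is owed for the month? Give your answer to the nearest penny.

£516.44

Usage = 82.4 kWh/day × 30 days = 2472 kWh
First 750 kWh × £0.125 = £93.75
Next 500 kWh × £0.174 = £87.00
Remaining 1222 kWh × £0.270 = £329.94
Energy charge = £510.69; + service £5.75 = £516.44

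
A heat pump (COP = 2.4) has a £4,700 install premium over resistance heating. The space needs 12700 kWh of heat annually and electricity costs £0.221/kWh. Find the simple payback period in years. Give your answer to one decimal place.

2.9 years

Resistance: 12700 kWh × £0.221 = £2,806.70/yr
Heat pump: 12700 / 2.4 = 5292 kWh in → × £0.221 = £1,169.46/yr
Annual savings = £1,637.24
Payback = £4,700 / £1,637.24 = 2.87 years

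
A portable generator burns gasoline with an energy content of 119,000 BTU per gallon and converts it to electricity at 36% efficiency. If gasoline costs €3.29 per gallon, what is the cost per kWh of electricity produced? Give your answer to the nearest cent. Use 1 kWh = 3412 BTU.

Electrical output per gallon = 119,000 BTU × 0.36 / 3412 BTU/kWh = 12.56 kWh
Cost per kWh = €3.29 / 12.56 kWh = €0.262

€0.26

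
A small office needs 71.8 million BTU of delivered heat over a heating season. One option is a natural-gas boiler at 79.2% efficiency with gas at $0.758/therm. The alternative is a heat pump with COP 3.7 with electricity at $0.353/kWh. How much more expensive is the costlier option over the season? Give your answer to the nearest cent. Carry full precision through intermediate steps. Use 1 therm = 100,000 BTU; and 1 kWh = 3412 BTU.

$1320.48

Heat load = 71.8 × 10⁶ BTU = 71,800,000 BTU
Gas: input = 71,800,000 / 0.792 = 90,656,566 BTU = 906.6 therm → 906.6 × $0.758 = $687.18
Heat pump: 71,800,000 BTU / 3412 = 21,040 kWh heat; / 3.7 = 5,687 kWh in → × $0.353 = $2,007.65
Difference = |$687.18 − $2,007.65| = $1,320.48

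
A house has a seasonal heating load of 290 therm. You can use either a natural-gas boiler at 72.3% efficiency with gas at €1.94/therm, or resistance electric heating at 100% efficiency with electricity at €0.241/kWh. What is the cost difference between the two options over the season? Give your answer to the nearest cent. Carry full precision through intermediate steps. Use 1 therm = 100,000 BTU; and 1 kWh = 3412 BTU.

Heat load = 290 therm × 100,000 = 29,000,000 BTU
Gas: input = 29,000,000 / 0.723 = 40,110,650 BTU = 401.1 therm → 401.1 × €1.94 = €778.15
Electric: 29,000,000 BTU / 3412 = 8,499 kWh → × €0.241 = €2,048.36
Difference = |€778.15 − €2,048.36| = €1,270.21

€1270.21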